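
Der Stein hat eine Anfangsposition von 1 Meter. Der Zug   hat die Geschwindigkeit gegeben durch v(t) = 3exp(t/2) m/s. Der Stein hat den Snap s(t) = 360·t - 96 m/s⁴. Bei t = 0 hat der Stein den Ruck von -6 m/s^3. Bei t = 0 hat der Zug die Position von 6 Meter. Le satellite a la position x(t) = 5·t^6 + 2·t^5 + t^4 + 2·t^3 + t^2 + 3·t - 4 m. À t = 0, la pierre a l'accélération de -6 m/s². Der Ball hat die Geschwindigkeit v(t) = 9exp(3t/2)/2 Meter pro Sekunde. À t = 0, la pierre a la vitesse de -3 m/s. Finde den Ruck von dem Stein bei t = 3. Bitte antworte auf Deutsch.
Um dies zu lösen, müssen wir 1 Integral unserer Gleichung für den Snap s(t) = 360·t - 96 finden. Mit ∫s(t)dt und Anwendung von j(0) = -6, finden wir j(t) = 180·t^2 - 96·t - 6. Wir haben den Ruck j(t) = 180·t^2 - 96·t - 6. Durch Einsetzen von t = 3: j(3) = 1326.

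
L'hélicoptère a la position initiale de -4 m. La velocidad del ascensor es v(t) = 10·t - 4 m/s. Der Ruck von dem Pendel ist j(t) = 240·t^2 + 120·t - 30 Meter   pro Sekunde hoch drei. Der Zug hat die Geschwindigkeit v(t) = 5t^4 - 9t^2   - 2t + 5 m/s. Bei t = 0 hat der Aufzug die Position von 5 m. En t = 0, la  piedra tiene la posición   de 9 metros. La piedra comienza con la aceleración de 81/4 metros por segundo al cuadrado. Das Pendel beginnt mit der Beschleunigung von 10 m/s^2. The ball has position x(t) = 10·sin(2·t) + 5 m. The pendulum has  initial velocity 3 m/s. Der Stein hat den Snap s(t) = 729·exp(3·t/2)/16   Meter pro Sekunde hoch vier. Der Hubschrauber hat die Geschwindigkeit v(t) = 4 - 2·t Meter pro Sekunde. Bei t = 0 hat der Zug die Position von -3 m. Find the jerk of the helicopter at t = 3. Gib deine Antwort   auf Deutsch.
Wir müssen unsere Gleichung für die Geschwindigkeit v(t) = 4 - 2·t 2-mal ableiten. Die Ableitung von der Geschwindigkeit ergibt die Beschleunigung: a(t) = -2. Durch Ableiten von der Beschleunigung erhalten wir den Ruck: j(t) = 0. Mit j(t) = 0 und Einsetzen von t = 3, finden wir j = 0.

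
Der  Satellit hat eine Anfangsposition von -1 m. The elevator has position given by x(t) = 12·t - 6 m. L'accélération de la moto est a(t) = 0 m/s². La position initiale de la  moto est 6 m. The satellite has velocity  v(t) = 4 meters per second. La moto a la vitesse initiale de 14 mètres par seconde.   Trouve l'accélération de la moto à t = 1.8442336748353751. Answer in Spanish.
Tenemos la aceleración a(t) = 0. Sustituyendo t = 1.8442336748353751: a(1.8442336748353751) = 0.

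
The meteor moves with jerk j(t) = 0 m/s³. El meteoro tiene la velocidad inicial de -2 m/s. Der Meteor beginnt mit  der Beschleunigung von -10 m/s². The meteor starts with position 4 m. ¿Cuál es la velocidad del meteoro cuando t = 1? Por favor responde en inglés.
To find the answer, we compute 2 integrals of j(t) = 0. Taking ∫j(t)dt and applying a(0) = -10, we find a(t) = -10. Integrating acceleration and using the initial condition v(0) = -2, we get v(t) = -10·t - 2. We have velocity v(t) = -10·t - 2. Substituting t = 1: v(1) = -12.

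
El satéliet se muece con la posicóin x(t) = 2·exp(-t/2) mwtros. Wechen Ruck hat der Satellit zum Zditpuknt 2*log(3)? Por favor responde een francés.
En partant de la position x(t) = 2·exp(-t/2), nous prenons 3 dérivées. En dérivant la position, nous obtenons la vitesse: v(t) = -exp(-t/2). En prenant d/dt de v(t), nous trouvons a(t) = exp(-t/2)/2. La dérivée de l'accélération donne le jerk: j(t) = -exp(-t/2)/4. En utilisant j(t) = -exp(-t/2)/4 et en substituant t = 2*log(3), nous trouvons j = -1/12.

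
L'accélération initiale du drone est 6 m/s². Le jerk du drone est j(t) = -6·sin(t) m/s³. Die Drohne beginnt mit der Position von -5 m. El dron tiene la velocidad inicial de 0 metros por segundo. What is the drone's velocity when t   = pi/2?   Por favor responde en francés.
Pour résoudre ceci, nous devons prendre 2 intégrales de notre équation du jerk j(t) = -6·sin(t). En prenant ∫j(t)dt et en appliquant a(0) = 6, nous trouvons a(t) = 6·cos(t). L'intégrale de l'accélération est la vitesse. En utilisant v(0) = 0, nous obtenons v(t) = 6·sin(t). De l'équation de la vitesse v(t) = 6·sin(t), nous substituons t = pi/2 pour obtenir v = 6.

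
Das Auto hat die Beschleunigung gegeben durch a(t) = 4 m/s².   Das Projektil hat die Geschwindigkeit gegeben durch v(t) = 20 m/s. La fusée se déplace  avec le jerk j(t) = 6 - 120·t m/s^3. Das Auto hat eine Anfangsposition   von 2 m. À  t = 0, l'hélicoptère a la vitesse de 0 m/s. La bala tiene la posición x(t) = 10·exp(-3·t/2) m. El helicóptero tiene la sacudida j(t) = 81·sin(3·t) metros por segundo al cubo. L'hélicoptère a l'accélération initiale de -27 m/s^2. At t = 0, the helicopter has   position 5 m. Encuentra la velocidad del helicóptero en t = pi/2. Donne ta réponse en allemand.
Wir müssen die Stammfunktion unserer Gleichung für den Ruck j(t) = 81·sin(3·t) 2-mal finden. Mit ∫j(t)dt und Anwendung von a(0) = -27, finden wir a(t) = -27·cos(3·t). Die Stammfunktion von der Beschleunigung, mit v(0) = 0, ergibt die Geschwindigkeit: v(t) = -9·sin(3·t). Wir haben die Geschwindigkeit v(t) = -9·sin(3·t). Durch Einsetzen von t = pi/2: v(pi/2) = 9.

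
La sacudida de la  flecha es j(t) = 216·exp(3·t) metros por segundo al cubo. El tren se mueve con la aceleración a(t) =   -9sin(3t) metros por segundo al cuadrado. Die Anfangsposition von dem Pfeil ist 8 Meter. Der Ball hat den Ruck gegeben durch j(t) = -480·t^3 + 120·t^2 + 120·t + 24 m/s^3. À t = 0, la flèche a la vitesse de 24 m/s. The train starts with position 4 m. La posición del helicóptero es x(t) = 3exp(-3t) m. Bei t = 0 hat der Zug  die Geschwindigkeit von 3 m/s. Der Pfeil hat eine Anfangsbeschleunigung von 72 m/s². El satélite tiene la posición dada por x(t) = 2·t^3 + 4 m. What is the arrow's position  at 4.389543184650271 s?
We need to integrate our jerk equation j(t) = 216·exp(3·t) 3 times. The antiderivative of jerk is acceleration. Using a(0) = 72, we get a(t) = 72·exp(3·t). The antiderivative of acceleration, with v(0) = 24, gives velocity: v(t) = 24·exp(3·t). Finding the antiderivative of v(t) and using x(0) = 8: x(t) = 8·exp(3·t). From the given position equation x(t) = 8·exp(3·t), we substitute t = 4.389543184650271 to get x = 4189412.61881374.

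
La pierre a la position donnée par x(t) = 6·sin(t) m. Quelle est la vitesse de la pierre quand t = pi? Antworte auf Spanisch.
Para resolver esto, necesitamos tomar 1 derivada de nuestra ecuación de la posición x(t) = 6·sin(t). La derivada de la posición da la velocidad: v(t) = 6·cos(t). Usando v(t) = 6·cos(t) y sustituyendo t = pi, encontramos v = -6.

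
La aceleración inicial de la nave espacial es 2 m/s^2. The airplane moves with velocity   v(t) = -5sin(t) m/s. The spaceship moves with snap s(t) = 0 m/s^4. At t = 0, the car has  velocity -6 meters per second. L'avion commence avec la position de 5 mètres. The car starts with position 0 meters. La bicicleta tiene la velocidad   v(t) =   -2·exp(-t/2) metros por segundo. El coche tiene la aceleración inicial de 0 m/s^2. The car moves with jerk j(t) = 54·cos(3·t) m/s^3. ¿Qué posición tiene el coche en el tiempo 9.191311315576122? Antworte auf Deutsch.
Wir müssen unsere Gleichung für den Ruck j(t) = 54·cos(3·t) 3-mal integrieren. Das Integral von dem Ruck ist die Beschleunigung. Mit a(0) = 0 erhalten wir a(t) = 18·sin(3·t). Die Stammfunktion von der Beschleunigung ist die Geschwindigkeit. Mit v(0) = -6 erhalten wir v(t) = -6·cos(3·t). Mit ∫v(t)dt und Anwendung von x(0) = 0, finden wir x(t) = -2·sin(3·t). Wir haben die Position x(t) = -2·sin(3·t). Durch Einsetzen von t = 9.191311315576122: x(9.191311315576122) = -1.28904704662465.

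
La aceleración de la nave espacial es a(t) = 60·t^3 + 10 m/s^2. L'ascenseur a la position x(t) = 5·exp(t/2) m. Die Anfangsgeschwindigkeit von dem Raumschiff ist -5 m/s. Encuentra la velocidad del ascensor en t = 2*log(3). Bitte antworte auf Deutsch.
Wir müssen unsere Gleichung für die Position x(t) = 5·exp(t/2) 1-mal ableiten. Durch Ableiten von der Position erhalten wir die Geschwindigkeit: v(t) = 5·exp(t/2)/2. Wir haben die Geschwindigkeit v(t) = 5·exp(t/2)/2. Durch Einsetzen von t = 2*log(3): v(2*log(3)) = 15/2.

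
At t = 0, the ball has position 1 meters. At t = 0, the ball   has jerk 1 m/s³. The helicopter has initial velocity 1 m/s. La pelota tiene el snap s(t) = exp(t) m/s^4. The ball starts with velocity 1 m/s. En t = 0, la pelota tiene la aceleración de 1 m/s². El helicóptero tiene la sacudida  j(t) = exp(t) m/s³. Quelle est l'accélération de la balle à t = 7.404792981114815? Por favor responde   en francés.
En partant du snap s(t) = exp(t), nous prenons 2 intégrales. La primitive du snap, avec j(0) = 1, donne le jerk: j(t) = exp(t). En prenant ∫j(t)dt et en appliquant a(0) = 1, nous trouvons a(t) = exp(t). De l'équation de l'accélération a(t) = exp(t), nous substituons t = 7.404792981114815 pour obtenir a = 1643.84449399497.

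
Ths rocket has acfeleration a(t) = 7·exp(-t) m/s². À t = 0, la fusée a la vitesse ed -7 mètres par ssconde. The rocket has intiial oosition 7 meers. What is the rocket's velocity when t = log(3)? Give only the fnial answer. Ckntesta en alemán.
v(log(3)) = -7/3.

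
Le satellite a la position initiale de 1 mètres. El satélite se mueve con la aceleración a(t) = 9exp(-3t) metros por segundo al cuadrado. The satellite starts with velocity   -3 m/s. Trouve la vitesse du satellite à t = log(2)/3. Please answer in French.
Pour résoudre ceci, nous devons prendre 1 primitive de notre équation de l'accélération a(t) = 9·exp(-3·t). L'intégrale de l'accélération, avec v(0) = -3, donne la vitesse: v(t) = -3·exp(-3·t). En utilisant v(t) = -3·exp(-3·t) et en substituant t = log(2)/3, nous trouvons v = -3/2.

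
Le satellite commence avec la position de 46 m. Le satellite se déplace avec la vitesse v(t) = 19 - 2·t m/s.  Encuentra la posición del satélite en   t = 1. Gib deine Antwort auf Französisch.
En partant de la vitesse v(t) = 19 - 2·t, nous prenons 1 intégrale. En prenant ∫v(t)dt et en appliquant x(0) = 46, nous trouvons x(t) = -t^2 + 19·t + 46. De l'équation de la position x(t) = -t^2 + 19·t + 46, nous substituons t = 1 pour obtenir x = 64.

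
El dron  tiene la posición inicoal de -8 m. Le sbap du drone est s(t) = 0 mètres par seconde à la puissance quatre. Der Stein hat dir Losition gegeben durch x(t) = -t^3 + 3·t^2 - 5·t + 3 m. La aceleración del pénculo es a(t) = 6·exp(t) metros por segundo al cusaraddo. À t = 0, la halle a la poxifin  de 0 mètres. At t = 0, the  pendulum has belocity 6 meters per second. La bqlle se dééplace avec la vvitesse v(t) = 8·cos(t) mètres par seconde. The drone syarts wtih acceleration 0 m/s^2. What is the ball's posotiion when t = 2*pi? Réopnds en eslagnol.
Partiendo de la velocidad v(t) = 8·cos(t), tomamos 1 integral. La integral de la velocidad, con x(0) = 0, da la posición: x(t) = 8·sin(t). De la ecuación de la posición x(t) = 8·sin(t), sustituimos t = 2*pi para obtener x = 0.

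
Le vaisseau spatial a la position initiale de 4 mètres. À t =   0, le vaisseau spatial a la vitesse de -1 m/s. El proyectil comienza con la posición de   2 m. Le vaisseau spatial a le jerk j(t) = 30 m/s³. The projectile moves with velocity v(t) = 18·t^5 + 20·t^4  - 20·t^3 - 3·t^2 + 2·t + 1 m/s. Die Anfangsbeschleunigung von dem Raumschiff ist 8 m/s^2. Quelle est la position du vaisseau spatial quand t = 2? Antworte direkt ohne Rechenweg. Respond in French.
À t = 2, x = 58.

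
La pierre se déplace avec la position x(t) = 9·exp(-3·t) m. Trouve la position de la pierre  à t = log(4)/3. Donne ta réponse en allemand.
Aus der Gleichung für die Position x(t) = 9·exp(-3·t), setzen wir t = log(4)/3 ein und erhalten x = 9/4.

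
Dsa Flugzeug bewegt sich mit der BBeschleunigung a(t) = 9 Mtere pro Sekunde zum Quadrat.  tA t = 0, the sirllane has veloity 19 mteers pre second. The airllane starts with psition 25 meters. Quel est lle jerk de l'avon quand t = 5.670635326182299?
Pour résoudre ceci, nous devons prendre 1 dérivée de notre équation de l'accélération a(t) = 9. La dérivée de l'accélération donne le jerk: j(t) = 0. De l'équation du jerk j(t) = 0, nous substituons t = 5.670635326182299 pour obtenir j = 0.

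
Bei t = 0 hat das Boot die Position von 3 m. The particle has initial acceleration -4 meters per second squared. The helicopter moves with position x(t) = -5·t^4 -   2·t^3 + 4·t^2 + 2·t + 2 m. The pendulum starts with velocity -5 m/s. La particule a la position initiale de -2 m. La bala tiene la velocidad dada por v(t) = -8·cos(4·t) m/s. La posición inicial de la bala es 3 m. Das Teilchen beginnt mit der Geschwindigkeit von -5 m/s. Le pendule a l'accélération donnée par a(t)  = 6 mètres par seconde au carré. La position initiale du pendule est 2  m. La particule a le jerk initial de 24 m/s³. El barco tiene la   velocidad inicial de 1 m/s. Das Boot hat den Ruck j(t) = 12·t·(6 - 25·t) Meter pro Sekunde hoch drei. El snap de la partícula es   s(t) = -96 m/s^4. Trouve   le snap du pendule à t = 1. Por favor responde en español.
Partiendo de la aceleración a(t) = 6, tomamos 2 derivadas. Derivando la aceleración, obtenemos la sacudida: j(t) = 0. Derivando la sacudida, obtenemos el snap: s(t) = 0. Usando s(t) = 0 y sustituyendo t = 1, encontramos s = 0.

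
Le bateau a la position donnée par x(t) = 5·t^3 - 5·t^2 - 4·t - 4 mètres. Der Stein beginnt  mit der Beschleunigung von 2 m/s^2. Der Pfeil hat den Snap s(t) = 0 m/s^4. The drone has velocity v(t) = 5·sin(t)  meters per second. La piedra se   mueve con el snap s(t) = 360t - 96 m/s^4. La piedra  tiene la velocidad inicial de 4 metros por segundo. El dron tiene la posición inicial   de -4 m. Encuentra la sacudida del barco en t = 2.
Partiendo de la posición x(t) = 5·t^3 - 5·t^2 - 4·t - 4, tomamos 3 derivadas. Tomando d/dt de x(t), encontramos v(t) = 15·t^2 - 10·t - 4. Derivando la velocidad, obtenemos la aceleración: a(t) = 30·t - 10. Tomando d/dt de a(t), encontramos j(t) = 30. De la ecuación de la sacudida j(t) = 30, sustituimos t = 2 para obtener j = 30.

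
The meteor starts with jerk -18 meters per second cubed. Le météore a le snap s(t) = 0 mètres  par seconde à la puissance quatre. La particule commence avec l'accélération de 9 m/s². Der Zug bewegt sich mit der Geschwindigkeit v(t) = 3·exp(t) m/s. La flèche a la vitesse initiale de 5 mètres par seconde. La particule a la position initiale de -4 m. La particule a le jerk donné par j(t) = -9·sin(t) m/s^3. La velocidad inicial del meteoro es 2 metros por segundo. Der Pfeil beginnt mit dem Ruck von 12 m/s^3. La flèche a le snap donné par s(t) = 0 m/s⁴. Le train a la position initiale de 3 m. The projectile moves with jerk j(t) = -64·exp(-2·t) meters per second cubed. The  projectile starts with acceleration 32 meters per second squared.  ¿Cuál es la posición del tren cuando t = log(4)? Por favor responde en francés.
Pour résoudre ceci, nous devons prendre 1 intégrale de notre équation de la vitesse v(t) = 3·exp(t). En intégrant la vitesse et en utilisant la condition initiale x(0) = 3, nous obtenons x(t) = 3·exp(t). De l'équation de la position x(t) = 3·exp(t), nous substituons t = log(4) pour obtenir x = 12.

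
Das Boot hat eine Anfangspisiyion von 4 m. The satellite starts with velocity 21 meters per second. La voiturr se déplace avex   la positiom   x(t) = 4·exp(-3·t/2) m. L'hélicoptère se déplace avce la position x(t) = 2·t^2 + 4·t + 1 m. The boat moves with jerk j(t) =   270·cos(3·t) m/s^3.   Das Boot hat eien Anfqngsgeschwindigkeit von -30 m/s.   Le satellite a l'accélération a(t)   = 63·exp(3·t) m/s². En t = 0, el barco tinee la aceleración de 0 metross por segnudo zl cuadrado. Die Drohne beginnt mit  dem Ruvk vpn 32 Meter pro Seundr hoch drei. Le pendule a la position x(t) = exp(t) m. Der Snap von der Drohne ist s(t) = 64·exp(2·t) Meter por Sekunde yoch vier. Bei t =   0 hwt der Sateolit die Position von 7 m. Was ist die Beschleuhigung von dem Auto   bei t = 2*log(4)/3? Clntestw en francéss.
Pour résoudre ceci, nous devons prendre 2 dérivées de notre équation de la position x(t) = 4·exp(-3·t/2). En prenant d/dt de x(t), nous trouvons v(t) = -6·exp(-3·t/2). En prenant d/dt de v(t), nous trouvons a(t) = 9·exp(-3·t/2). En utilisant a(t) = 9·exp(-3·t/2) et en substituant t = 2*log(4)/3, nous trouvons a = 9/4.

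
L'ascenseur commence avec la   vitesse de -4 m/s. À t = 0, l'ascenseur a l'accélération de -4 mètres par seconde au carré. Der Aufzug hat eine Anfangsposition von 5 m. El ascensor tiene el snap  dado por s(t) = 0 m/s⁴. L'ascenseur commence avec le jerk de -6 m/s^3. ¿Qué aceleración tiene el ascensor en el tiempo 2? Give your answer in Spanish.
Debemos encontrar la integral de nuestra ecuación del snap s(t) = 0 2 veces. La antiderivada del snap es la sacudida. Usando j(0) = -6, obtenemos j(t) = -6. Integrando la sacudida y usando la condición inicial a(0) = -4, obtenemos a(t) = -6·t - 4. Usando a(t) = -6·t - 4 y sustituyendo t = 2, encontramos a = -16.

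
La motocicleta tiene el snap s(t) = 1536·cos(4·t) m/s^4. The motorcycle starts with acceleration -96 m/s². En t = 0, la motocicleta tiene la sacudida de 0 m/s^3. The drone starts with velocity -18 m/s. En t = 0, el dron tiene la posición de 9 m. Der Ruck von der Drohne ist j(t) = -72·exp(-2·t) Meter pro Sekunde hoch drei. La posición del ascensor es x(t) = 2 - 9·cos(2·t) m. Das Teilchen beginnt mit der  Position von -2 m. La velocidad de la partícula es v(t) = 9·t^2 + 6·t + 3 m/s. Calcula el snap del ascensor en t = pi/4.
Para resolver esto, necesitamos tomar 4 derivadas de nuestra ecuación de la posición x(t) = 2 - 9·cos(2·t). Derivando la posición, obtenemos la velocidad: v(t) = 18·sin(2·t). Derivando la velocidad, obtenemos la aceleración: a(t) = 36·cos(2·t). Derivando la aceleración, obtenemos la sacudida: j(t) = -72·sin(2·t). Derivando la sacudida, obtenemos el snap: s(t) = -144·cos(2·t). De la ecuación del snap s(t) = -144·cos(2·t), sustituimos t = pi/4 para obtener s = 0.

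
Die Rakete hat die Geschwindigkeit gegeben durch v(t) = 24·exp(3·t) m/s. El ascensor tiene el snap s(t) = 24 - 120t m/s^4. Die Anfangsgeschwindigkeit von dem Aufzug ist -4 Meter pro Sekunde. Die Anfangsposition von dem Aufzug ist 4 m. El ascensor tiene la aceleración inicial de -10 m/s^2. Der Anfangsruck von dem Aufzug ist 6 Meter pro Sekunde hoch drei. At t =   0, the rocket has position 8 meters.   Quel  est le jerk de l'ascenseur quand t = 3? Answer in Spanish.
Debemos encontrar la antiderivada de nuestra ecuación del snap s(t) = 24 - 120·t 1 vez. La integral del snap, con j(0) = 6, da la sacudida: j(t) = -60·t^2 + 24·t + 6. Usando j(t) = -60·t^2 + 24·t + 6 y sustituyendo t = 3, encontramos j = -462.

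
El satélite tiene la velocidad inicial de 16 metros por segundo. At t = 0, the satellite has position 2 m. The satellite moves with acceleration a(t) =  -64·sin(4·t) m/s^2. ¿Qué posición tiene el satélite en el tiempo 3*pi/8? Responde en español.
Para resolver esto, necesitamos tomar 2 antiderivadas de nuestra ecuación de la aceleración a(t) = -64·sin(4·t). Integrando la aceleración y usando la condición inicial v(0) = 16, obtenemos v(t) = 16·cos(4·t). Integrando la velocidad y usando la condición inicial x(0) = 2, obtenemos x(t) = 4·sin(4·t) + 2. Tenemos la posición x(t) = 4·sin(4·t) + 2. Sustituyendo t = 3*pi/8: x(3*pi/8) = -2.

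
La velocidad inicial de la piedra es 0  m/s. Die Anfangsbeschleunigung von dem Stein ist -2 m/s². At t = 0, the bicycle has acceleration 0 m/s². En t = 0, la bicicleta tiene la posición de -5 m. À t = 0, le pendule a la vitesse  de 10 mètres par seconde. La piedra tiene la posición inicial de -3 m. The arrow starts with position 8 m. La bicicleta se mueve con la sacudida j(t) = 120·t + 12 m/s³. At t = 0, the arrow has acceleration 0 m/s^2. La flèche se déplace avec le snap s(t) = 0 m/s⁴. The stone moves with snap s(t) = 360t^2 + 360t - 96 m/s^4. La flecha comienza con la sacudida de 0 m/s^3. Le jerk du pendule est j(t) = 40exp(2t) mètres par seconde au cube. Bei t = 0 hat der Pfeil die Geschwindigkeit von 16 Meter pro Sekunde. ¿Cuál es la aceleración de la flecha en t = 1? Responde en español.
Partiendo del snap s(t) = 0, tomamos 2 integrales. La integral del snap es la sacudida. Usando j(0) = 0, obtenemos j(t) = 0. La integral de la sacudida es la aceleración. Usando a(0) = 0, obtenemos a(t) = 0. De la ecuación de la aceleración a(t) = 0, sustituimos t = 1 para obtener a = 0.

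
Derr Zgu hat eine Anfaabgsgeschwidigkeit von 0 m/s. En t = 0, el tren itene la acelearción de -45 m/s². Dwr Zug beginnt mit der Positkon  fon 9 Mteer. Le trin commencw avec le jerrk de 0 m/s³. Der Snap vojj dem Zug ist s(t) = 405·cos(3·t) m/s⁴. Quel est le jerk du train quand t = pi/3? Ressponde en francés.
Pour résoudre ceci, nous devons prendre 1 intégrale de notre équation du snap s(t) = 405·cos(3·t). La primitive du snap est le jerk. En utilisant j(0) = 0, nous obtenons j(t) = 135·sin(3·t). Nous avons le jerk j(t) = 135·sin(3·t). En substituant t = pi/3: j(pi/3) = 0.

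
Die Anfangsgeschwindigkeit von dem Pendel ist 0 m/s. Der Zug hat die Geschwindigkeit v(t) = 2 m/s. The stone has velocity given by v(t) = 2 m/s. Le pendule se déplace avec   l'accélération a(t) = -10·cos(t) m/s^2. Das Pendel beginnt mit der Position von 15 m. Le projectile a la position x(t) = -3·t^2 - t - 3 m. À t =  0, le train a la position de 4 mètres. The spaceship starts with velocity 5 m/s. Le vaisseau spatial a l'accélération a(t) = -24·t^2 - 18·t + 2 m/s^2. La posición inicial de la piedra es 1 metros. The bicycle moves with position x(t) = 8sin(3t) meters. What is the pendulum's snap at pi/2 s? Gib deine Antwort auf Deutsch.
Ausgehend von der Beschleunigung a(t) = -10·cos(t), nehmen wir 2 Ableitungen. Mit d/dt von a(t) finden wir j(t) = 10·sin(t). Durch Ableiten von dem Ruck erhalten wir den Snap: s(t) = 10·cos(t). Mit s(t) = 10·cos(t) und Einsetzen von t = pi/2, finden wir s = 0.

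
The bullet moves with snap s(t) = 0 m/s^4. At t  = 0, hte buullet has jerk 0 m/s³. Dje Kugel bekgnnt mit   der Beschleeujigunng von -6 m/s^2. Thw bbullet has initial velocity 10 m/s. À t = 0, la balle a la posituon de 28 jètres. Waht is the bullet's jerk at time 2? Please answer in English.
To solve this, we need to take 1 integral of our snap equation s(t) = 0. Taking ∫s(t)dt and applying j(0) = 0, we find j(t) = 0. Using j(t) = 0 and substituting t = 2, we find j = 0.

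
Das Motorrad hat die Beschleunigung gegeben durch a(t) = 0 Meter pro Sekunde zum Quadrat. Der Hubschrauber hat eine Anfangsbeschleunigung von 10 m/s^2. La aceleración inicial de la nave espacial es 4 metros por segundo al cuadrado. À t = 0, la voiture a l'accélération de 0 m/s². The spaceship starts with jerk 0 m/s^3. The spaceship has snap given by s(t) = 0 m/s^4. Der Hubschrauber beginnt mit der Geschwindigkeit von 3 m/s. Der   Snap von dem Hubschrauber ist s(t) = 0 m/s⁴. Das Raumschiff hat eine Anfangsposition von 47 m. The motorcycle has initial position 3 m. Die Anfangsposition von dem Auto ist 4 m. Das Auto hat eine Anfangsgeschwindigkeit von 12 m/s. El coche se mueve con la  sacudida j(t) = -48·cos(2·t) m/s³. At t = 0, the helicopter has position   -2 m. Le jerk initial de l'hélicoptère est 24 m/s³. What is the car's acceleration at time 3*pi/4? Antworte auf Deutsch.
Wir müssen unsere Gleichung für den Ruck j(t) = -48·cos(2·t) 1-mal integrieren. Mit ∫j(t)dt und Anwendung von a(0) = 0, finden wir a(t) = -24·sin(2·t). Aus der Gleichung für die Beschleunigung a(t) = -24·sin(2·t), setzen wir t = 3*pi/4 ein und erhalten a = 24.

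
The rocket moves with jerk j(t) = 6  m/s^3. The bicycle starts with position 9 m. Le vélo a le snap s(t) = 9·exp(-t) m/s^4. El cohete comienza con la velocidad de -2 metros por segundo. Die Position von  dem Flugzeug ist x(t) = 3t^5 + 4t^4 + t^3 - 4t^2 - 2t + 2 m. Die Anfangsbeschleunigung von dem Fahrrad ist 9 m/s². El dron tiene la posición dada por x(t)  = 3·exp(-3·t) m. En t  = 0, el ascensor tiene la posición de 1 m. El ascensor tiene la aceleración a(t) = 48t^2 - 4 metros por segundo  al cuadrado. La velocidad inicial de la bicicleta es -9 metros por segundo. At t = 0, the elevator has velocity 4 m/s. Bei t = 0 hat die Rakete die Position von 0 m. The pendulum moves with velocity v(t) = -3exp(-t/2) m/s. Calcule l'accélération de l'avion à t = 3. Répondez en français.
En partant de la position x(t) = 3·t^5 + 4·t^4 + t^3 - 4·t^2 - 2·t + 2, nous prenons 2 dérivées. La dérivée de la position donne la vitesse: v(t) = 15·t^4 + 16·t^3 + 3·t^2 - 8·t - 2. La dérivée de la vitesse donne l'accélération: a(t) = 60·t^3 + 48·t^2 + 6·t - 8. En utilisant a(t) = 60·t^3 + 48·t^2 + 6·t - 8 et en substituant t = 3, nous trouvons a = 2062.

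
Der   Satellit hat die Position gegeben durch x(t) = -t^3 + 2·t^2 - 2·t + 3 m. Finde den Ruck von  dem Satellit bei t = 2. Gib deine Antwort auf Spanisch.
Debemos derivar nuestra ecuación de la posición x(t) = -t^3 + 2·t^2 - 2·t + 3 3 veces. Derivando la posición, obtenemos la velocidad: v(t) = -3·t^2 + 4·t - 2. Derivando la velocidad, obtenemos la aceleración: a(t) = 4 - 6·t. Derivando la aceleración, obtenemos la sacudida: j(t) = -6. De la ecuación de la sacudida j(t) = -6, sustituimos t = 2 para obtener j = -6.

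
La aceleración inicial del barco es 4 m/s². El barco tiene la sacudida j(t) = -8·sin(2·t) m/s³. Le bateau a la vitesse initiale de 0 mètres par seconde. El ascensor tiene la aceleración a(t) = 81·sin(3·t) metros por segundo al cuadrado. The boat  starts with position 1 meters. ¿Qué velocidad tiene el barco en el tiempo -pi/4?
Partiendo de la sacudida j(t) = -8·sin(2·t), tomamos 2 integrales. La antiderivada de la sacudida es la aceleración. Usando a(0) = 4, obtenemos a(t) = 4·cos(2·t). La antiderivada de la aceleración es la velocidad. Usando v(0) = 0, obtenemos v(t) = 2·sin(2·t). Tenemos la velocidad v(t) = 2·sin(2·t). Sustituyendo t = -pi/4: v(-pi/4) = -2.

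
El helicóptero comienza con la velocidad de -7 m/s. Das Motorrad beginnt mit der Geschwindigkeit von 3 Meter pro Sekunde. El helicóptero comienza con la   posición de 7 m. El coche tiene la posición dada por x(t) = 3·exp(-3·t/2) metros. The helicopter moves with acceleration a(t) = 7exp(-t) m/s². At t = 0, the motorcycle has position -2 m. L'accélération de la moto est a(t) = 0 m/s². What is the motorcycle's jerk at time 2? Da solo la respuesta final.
At t = 2, j = 0.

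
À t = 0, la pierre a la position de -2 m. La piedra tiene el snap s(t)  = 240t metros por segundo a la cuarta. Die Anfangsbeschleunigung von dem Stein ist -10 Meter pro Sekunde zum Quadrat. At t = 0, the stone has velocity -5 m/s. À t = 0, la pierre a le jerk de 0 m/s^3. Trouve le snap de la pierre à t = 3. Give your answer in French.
De l'équation du snap s(t) = 240·t, nous substituons t = 3 pour obtenir s = 720.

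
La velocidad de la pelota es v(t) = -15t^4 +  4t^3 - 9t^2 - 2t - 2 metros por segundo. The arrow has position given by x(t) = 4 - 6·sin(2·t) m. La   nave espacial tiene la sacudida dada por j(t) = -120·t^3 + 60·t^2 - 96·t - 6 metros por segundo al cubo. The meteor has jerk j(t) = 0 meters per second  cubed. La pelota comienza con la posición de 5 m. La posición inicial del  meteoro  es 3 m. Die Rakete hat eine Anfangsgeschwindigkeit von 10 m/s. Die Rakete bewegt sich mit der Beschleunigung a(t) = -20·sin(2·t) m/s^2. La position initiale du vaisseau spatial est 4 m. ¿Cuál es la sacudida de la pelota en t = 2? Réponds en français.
Nous devons dériver notre équation de la vitesse v(t) = -15·t^4 + 4·t^3 - 9·t^2 - 2·t - 2 2 fois. En dérivant la vitesse, nous obtenons l'accélération: a(t) = -60·t^3 + 12·t^2 - 18·t - 2. La dérivée de l'accélération donne le jerk: j(t) = -180·t^2 + 24·t - 18. De l'équation du jerk j(t) = -180·t^2 + 24·t - 18, nous substituons t = 2 pour obtenir j = -690.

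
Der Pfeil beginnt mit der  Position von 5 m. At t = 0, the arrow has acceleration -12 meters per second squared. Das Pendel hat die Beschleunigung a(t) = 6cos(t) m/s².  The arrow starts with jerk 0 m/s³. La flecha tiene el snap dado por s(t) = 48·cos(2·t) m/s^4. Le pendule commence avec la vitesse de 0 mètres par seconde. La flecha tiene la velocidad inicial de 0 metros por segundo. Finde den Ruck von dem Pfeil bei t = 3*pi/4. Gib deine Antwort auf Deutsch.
Wir müssen das Integral unserer Gleichung für den Snap s(t) = 48·cos(2·t) 1-mal finden. Das Integral von dem Snap, mit j(0) = 0, ergibt den Ruck: j(t) = 24·sin(2·t). Wir haben den Ruck j(t) = 24·sin(2·t). Durch Einsetzen von t = 3*pi/4: j(3*pi/4) = -24.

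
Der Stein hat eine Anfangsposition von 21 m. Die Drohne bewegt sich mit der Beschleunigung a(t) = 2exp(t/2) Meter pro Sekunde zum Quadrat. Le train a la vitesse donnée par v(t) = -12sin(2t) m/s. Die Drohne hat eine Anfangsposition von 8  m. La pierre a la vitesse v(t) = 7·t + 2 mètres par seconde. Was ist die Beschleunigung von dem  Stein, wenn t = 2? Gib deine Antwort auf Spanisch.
Debemos derivar nuestra ecuación de la velocidad v(t) = 7·t + 2 1 vez. La derivada de la velocidad da la aceleración: a(t) = 7. Usando a(t) = 7 y sustituyendo t = 2, encontramos a = 7.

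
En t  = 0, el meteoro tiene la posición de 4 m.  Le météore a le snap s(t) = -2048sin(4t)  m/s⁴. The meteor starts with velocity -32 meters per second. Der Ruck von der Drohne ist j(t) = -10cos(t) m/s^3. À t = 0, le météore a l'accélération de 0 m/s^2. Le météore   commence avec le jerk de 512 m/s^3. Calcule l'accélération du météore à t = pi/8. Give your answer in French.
En partant du snap s(t) = -2048·sin(4·t), nous prenons 2 intégrales. En intégrant le snap et en utilisant la condition initiale j(0) = 512, nous obtenons j(t) = 512·cos(4·t). En prenant ∫j(t)dt et en appliquant a(0) = 0, nous trouvons a(t) = 128·sin(4·t). De l'équation de l'accélération a(t) = 128·sin(4·t), nous substituons t = pi/8 pour obtenir a = 128.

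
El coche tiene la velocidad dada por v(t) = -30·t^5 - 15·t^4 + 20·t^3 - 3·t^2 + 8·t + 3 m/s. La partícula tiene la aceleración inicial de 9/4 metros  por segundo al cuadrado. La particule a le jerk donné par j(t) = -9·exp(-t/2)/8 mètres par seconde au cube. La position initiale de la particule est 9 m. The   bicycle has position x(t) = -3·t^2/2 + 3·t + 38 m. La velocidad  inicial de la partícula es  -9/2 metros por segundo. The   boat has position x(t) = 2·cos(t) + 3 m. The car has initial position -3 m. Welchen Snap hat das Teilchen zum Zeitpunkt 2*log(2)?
Um dies zu lösen, müssen wir 1 Ableitung unserer Gleichung für den Ruck j(t) = -9·exp(-t/2)/8 nehmen. Mit d/dt von j(t) finden wir s(t) = 9·exp(-t/2)/16. Wir haben den Snap s(t) = 9·exp(-t/2)/16. Durch Einsetzen von t = 2*log(2): s(2*log(2)) = 9/32.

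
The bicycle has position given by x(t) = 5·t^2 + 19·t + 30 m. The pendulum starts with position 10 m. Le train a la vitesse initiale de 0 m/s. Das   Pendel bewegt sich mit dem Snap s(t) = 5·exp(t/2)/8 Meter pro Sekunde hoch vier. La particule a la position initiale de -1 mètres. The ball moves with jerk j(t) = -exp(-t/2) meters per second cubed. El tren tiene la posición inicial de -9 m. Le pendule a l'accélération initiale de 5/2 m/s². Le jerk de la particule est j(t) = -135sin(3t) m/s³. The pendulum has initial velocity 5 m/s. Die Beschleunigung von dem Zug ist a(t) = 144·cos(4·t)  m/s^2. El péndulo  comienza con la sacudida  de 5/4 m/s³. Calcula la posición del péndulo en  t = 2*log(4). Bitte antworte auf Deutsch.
Wir müssen das Integral unserer Gleichung für den Snap s(t) = 5·exp(t/2)/8 4-mal finden. Mit ∫s(t)dt und Anwendung von j(0) = 5/4, finden wir j(t) = 5·exp(t/2)/4. Die Stammfunktion von dem Ruck, mit a(0) = 5/2, ergibt die Beschleunigung: a(t) = 5·exp(t/2)/2. Durch Integration von der Beschleunigung und Verwendung der Anfangsbedingung v(0) = 5, erhalten wir v(t) = 5·exp(t/2). Durch Integration von der Geschwindigkeit und Verwendung der Anfangsbedingung x(0) = 10, erhalten wir x(t) = 10·exp(t/2). Aus der Gleichung für die Position x(t) = 10·exp(t/2), setzen wir t = 2*log(4) ein und erhalten x = 40.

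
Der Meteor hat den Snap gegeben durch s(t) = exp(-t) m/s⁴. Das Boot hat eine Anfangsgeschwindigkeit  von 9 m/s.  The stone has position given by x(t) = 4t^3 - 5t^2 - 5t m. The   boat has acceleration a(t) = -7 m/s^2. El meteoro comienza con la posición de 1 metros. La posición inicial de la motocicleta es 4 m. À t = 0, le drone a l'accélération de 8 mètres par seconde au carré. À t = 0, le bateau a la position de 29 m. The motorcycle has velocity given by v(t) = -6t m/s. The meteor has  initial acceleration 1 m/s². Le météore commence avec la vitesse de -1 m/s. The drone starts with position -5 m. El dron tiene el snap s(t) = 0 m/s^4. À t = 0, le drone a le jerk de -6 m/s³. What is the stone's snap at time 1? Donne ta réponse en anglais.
To solve this, we need to take 4 derivatives of our position equation x(t) = 4·t^3 - 5·t^2 - 5·t. Differentiating position, we get velocity: v(t) = 12·t^2 - 10·t - 5. Differentiating velocity, we get acceleration: a(t) = 24·t - 10. The derivative of acceleration gives jerk: j(t) = 24. The derivative of jerk gives snap: s(t) = 0. From the given snap equation s(t) = 0, we substitute t = 1 to get s = 0.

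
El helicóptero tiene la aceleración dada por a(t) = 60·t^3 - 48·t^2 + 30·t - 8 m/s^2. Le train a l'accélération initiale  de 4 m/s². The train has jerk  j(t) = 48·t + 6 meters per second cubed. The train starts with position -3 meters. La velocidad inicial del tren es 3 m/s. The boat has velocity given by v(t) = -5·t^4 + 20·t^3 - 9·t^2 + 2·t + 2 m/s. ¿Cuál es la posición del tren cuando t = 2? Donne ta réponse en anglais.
To solve this, we need to take 3 integrals of our jerk equation j(t) = 48·t + 6. Integrating jerk and using the initial condition a(0) = 4, we get a(t) = 24·t^2 + 6·t + 4. Integrating acceleration and using the initial condition v(0) = 3, we get v(t) = 8·t^3 + 3·t^2 + 4·t + 3. The integral of velocity, with x(0) = -3, gives position: x(t) = 2·t^4 + t^3 + 2·t^2 + 3·t - 3. We have position x(t) = 2·t^4 + t^3 + 2·t^2 + 3·t - 3. Substituting t = 2: x(2) = 51.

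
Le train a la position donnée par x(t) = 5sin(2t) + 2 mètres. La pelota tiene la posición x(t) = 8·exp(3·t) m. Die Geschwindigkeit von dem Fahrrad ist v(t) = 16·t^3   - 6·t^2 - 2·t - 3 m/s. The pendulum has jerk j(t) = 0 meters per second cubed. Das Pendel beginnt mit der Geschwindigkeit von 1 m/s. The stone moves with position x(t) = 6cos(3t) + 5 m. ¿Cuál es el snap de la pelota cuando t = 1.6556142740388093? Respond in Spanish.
Partiendo de la posición x(t) = 8·exp(3·t), tomamos 4 derivadas. Derivando la posición, obtenemos la velocidad: v(t) = 24·exp(3·t). La derivada de la velocidad da la aceleración: a(t) = 72·exp(3·t). La derivada de la aceleración da la sacudida: j(t) = 216·exp(3·t). La derivada de la sacudida da el snap: s(t) = 648·exp(3·t). Usando s(t) = 648·exp(3·t) y sustituyendo t = 1.6556142740388093, encontramos s = 93035.2300802085.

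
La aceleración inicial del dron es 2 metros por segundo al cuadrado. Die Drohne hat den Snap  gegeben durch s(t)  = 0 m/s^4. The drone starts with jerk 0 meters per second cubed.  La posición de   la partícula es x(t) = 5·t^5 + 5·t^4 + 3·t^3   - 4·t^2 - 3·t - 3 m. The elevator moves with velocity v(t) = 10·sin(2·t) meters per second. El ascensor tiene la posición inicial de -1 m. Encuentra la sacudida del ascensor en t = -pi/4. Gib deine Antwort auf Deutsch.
Um dies zu lösen, müssen wir 2 Ableitungen unserer Gleichung für die Geschwindigkeit v(t) = 10·sin(2·t) nehmen. Durch Ableiten von der Geschwindigkeit erhalten wir die Beschleunigung: a(t) = 20·cos(2·t). Mit d/dt von a(t) finden wir j(t) = -40·sin(2·t). Mit j(t) = -40·sin(2·t) und Einsetzen von t = -pi/4, finden wir j = 40.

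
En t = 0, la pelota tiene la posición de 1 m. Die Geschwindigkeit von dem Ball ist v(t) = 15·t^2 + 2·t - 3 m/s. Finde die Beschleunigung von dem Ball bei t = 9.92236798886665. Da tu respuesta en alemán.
Um dies zu lösen, müssen wir 1 Ableitung unserer Gleichung für die Geschwindigkeit v(t) = 15·t^2 + 2·t - 3 nehmen. Mit d/dt von v(t) finden wir a(t) = 30·t + 2. Aus der Gleichung für die Beschleunigung a(t) = 30·t + 2, setzen wir t = 9.92236798886665 ein und erhalten a = 299.671039666000.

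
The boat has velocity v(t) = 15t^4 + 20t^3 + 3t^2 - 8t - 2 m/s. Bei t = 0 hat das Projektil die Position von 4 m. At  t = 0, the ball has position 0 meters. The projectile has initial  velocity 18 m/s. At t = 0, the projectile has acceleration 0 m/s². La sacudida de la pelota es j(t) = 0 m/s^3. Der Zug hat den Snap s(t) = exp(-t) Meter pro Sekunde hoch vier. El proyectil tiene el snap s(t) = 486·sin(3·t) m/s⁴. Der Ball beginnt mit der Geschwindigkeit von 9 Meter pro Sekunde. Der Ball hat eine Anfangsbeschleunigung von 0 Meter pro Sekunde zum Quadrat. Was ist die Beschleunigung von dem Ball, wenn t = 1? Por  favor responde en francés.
Nous devons intégrer notre équation du jerk j(t) = 0 1 fois. La primitive du jerk, avec a(0) = 0, donne l'accélération: a(t) = 0. Nous avons l'accélération a(t) = 0. En substituant t = 1: a(1) = 0.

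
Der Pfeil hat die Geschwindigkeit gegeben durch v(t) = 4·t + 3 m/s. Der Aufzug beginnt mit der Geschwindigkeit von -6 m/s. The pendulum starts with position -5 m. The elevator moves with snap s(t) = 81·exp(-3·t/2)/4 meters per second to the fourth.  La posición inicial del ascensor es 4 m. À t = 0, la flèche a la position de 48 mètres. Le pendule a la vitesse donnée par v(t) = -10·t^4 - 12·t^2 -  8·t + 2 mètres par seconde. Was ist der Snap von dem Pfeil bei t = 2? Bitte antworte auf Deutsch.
Ausgehend von der Geschwindigkeit v(t) = 4·t + 3, nehmen wir 3 Ableitungen. Durch Ableiten von der Geschwindigkeit erhalten wir die Beschleunigung: a(t) = 4. Mit d/dt von a(t) finden wir j(t) = 0. Mit d/dt von j(t) finden wir s(t) = 0. Aus der Gleichung für den Snap s(t) = 0, setzen wir t = 2 ein und erhalten s = 0.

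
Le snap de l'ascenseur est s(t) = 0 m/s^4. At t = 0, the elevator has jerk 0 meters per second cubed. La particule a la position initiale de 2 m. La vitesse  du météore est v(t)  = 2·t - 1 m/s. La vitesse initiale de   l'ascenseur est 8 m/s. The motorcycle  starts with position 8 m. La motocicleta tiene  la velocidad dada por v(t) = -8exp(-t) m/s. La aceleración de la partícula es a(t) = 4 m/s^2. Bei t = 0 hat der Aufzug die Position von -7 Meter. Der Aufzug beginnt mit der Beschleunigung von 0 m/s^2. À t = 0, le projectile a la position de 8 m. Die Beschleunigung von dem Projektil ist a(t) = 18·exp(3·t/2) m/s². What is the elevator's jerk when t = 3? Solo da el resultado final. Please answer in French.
Le jerk à t = 3 est j = 0.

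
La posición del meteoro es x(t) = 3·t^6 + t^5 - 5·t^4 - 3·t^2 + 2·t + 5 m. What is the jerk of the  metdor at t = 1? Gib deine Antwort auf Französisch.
Nous devons dériver notre équation de la position x(t) = 3·t^6 + t^5 - 5·t^4 - 3·t^2 + 2·t + 5 3 fois. En dérivant la position, nous obtenons la vitesse: v(t) = 18·t^5 + 5·t^4 - 20·t^3 - 6·t + 2. La dérivée de la vitesse donne l'accélération: a(t) = 90·t^4 + 20·t^3 - 60·t^2 - 6. La dérivée de l'accélération donne le jerk: j(t) = 360·t^3 + 60·t^2 - 120·t. De l'équation du jerk j(t) = 360·t^3 + 60·t^2 - 120·t, nous substituons t = 1 pour obtenir j = 300.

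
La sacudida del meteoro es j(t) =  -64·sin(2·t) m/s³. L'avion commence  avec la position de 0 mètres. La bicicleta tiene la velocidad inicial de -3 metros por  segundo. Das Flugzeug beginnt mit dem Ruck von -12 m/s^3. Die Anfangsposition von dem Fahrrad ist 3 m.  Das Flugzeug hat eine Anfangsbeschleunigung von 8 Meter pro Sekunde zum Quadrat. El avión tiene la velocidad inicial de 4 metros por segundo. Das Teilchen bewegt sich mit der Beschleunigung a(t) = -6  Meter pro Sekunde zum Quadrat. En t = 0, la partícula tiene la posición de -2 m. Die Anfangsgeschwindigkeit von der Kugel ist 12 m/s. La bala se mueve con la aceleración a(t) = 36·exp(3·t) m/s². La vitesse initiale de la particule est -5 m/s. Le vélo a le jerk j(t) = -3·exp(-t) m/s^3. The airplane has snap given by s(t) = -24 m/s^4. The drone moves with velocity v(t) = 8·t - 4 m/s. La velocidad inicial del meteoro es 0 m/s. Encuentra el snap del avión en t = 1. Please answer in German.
Aus der Gleichung für den Snap s(t) = -24, setzen wir t = 1 ein und erhalten s = -24.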